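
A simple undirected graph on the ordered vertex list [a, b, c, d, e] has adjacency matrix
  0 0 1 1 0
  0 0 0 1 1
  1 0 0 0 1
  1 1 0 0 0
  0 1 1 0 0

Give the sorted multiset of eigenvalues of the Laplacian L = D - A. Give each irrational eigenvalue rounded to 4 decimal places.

With the vertex order [a, b, c, d, e], the degrees are [2, 2, 2, 2, 2], giving D = diag(2, 2, 2, 2, 2) and L = D - A. Diagonalising L (or applying a numerical eigensolver to the 5x5 matrix) gives the spectrum above. By the matrix-tree theorem the graph has (1/5) * product of the nonzero eigenvalues = 5 spanning trees.

[0, 1.3820, 1.3820, 3.6180, 3.6180]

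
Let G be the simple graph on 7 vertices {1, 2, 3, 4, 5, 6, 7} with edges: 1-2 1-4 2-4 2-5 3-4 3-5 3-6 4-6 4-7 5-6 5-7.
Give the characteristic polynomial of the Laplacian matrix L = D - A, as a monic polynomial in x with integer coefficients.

With the vertex order [1, 2, 3, 4, 5, 6, 7], the degrees are [2, 3, 3, 5, 4, 3, 2], giving D = diag(2, 3, 3, 5, 4, 3, 2) and L = D - A. L has integer entries, so p(x) = det(xI - L) has integer coefficients. Expanding the determinant yields x^7 - 22x^6 + 193x^5 - 862x^4 + 2059x^3 - 2482x^2 + 1176x. The coefficient of x^6 equals -trace(L) = -22, matching the sum of degrees. The largest eigenvalue, 6.5576, is at most the vertex count 7.

x^7 - 22x^6 + 193x^5 - 862x^4 + 2059x^3 - 2482x^2 + 1176x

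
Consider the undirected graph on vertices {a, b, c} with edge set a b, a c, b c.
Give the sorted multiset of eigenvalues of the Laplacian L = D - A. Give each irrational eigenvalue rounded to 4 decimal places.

Each diagonal entry of L is the vertex degree and each off-diagonal entry is -1 where an edge is present, 0 otherwise; in the order [a, b, c] the diagonal is [2, 2, 2]. L is symmetric positive semidefinite, so every eigenvalue is real and nonnegative. The single zero eigenvalue shows the graph is connected. The eigenvalues sum to 6, which equals trace(L) = 2|E|.

[0, 3, 3]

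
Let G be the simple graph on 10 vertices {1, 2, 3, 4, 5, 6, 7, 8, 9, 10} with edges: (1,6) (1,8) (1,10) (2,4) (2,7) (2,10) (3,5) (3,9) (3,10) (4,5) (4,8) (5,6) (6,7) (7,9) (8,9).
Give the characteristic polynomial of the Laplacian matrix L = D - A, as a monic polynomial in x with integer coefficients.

x^10 - 30x^9 + 390x^8 - 2880x^7 + 13305x^6 - 39882x^5 + 77640x^4 - 94800x^3 + 66000x^2 - 20000x

With the vertex order [1, 2, 3, 4, 5, 6, 7, 8, 9, 10], the degrees are [3, 3, 3, 3, 3, 3, 3, 3, 3, 3], giving D = diag(3, 3, 3, 3, 3, 3, 3, 3, 3, 3) and L = D - A. Computing det(xI - L) by cofactor expansion (or equivalently via sum-over-permutations) gives x^10 - 30x^9 + 390x^8 - 2880x^7 + 13305x^6 - 39882x^5 + 77640x^4 - 94800x^3 + 66000x^2 - 20000x. The constant term is 0 because L is singular (the all-ones vector lies in its kernel). The largest eigenvalue, 5, is at most the vertex count 10.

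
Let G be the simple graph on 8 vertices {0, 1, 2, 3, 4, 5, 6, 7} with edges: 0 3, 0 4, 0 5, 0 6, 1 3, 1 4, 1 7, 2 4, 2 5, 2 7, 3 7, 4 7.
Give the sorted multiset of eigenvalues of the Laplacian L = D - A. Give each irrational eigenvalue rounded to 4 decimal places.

[0, 0.8101, 1.4757, 2.7048, 3.7617, 4, 5.1523, 6.0954]

Reading degrees in the order [0, 1, 2, 3, 4, 5, 6, 7] gives [4, 3, 3, 3, 4, 2, 1, 4]; set D = diag(4, 3, 3, 3, 4, 2, 1, 4) and form L = D - A. Diagonalising L (or applying a numerical eigensolver to the 8x8 matrix) gives the spectrum above. The single zero eigenvalue shows the graph is connected. The eigenvalues sum to 24, which equals trace(L) = 2|E|.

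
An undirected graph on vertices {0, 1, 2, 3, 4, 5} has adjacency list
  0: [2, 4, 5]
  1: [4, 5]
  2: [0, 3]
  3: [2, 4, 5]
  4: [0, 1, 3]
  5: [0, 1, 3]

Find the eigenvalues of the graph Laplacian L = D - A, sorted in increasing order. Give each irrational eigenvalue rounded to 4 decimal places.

Each diagonal entry of L is the vertex degree and each off-diagonal entry is -1 where an edge is present, 0 otherwise; in the order [0, 1, 2, 3, 4, 5] the diagonal is [3, 2, 2, 3, 3, 3]. L is symmetric positive semidefinite, so every eigenvalue is real and nonnegative. The single zero eigenvalue shows the graph is connected. By the matrix-tree theorem the graph has (1/6) * product of the nonzero eigenvalues = 36 spanning trees. The largest eigenvalue, 5.5616, is at most the vertex count 6.

[0, 1.4384, 3, 3, 3, 5.5616]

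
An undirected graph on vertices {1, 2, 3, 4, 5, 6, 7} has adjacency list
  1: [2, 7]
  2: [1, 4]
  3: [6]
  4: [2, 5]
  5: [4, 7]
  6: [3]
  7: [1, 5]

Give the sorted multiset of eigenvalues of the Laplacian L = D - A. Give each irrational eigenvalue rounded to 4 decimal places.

[0, 0, 1.3820, 1.3820, 2, 3.6180, 3.6180]

Each diagonal entry of L is the vertex degree and each off-diagonal entry is -1 where an edge is present, 0 otherwise; in the order [1, 2, 3, 4, 5, 6, 7] the diagonal is [2, 2, 1, 2, 2, 1, 2]. The multiplicity of 0 as a Laplacian eigenvalue equals the number of connected components. The 2 zero eigenvalues correspond to the 2 connected components.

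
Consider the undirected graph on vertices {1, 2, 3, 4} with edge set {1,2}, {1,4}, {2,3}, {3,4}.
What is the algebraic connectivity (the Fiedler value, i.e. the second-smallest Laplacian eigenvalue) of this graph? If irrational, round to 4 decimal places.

2

Reading degrees in the order [1, 2, 3, 4] gives [2, 2, 2, 2]; set D = diag(2, 2, 2, 2) and form L = D - A. The sorted Laplacian eigenvalues are [0, 2, 2, 4]; the algebraic connectivity is the second entry, 2. There is one zero in the spectrum, matching the 1 component. By the matrix-tree theorem the graph has (1/4) * product of the nonzero eigenvalues = 4 spanning trees.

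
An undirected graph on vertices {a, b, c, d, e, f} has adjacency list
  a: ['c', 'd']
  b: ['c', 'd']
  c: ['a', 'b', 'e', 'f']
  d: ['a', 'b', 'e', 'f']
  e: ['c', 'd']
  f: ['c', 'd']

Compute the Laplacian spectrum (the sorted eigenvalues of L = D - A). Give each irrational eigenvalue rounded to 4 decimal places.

Each diagonal entry of L is the vertex degree and each off-diagonal entry is -1 where an edge is present, 0 otherwise; in the order [a, b, c, d, e, f] the diagonal is [2, 2, 4, 4, 2, 2]. Diagonalising L (or applying a numerical eigensolver to the 6x6 matrix) gives the spectrum above. The single zero eigenvalue shows the graph is connected. There is one zero in the spectrum, matching the 1 component. By the matrix-tree theorem the graph has (1/6) * product of the nonzero eigenvalues = 32 spanning trees.

[0, 2, 2, 2, 4, 6]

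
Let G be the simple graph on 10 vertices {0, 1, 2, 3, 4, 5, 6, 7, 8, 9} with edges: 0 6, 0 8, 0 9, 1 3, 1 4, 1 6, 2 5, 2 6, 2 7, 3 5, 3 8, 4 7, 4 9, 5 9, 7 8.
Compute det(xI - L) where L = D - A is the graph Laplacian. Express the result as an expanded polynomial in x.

x^10 - 30x^9 + 390x^8 - 2880x^7 + 13305x^6 - 39882x^5 + 77640x^4 - 94800x^3 + 66000x^2 - 20000x

Reading degrees in the order [0, 1, 2, 3, 4, 5, 6, 7, 8, 9] gives [3, 3, 3, 3, 3, 3, 3, 3, 3, 3]; set D = diag(3, 3, 3, 3, 3, 3, 3, 3, 3, 3) and form L = D - A. Computing det(xI - L) by cofactor expansion (or equivalently via sum-over-permutations) gives x^10 - 30x^9 + 390x^8 - 2880x^7 + 13305x^6 - 39882x^5 + 77640x^4 - 94800x^3 + 66000x^2 - 20000x. The constant term is 0 because L is singular (the all-ones vector lies in its kernel). The eigenvalues sum to 30, which equals trace(L) = 2|E|.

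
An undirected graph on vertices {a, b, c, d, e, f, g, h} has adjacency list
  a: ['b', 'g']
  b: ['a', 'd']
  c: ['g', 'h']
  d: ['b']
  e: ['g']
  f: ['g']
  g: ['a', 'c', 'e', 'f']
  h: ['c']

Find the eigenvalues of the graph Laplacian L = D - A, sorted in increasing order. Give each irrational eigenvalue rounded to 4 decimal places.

With the vertex order [a, b, c, d, e, f, g, h], the degrees are [2, 2, 2, 1, 1, 1, 4, 1], giving D = diag(2, 2, 2, 1, 1, 1, 4, 1) and L = D - A. Diagonalising L (or applying a numerical eigensolver to the 8x8 matrix) gives the spectrum above. The single zero eigenvalue shows the graph is connected. By the matrix-tree theorem the graph has (1/8) * product of the nonzero eigenvalues = 1 spanning tree.

[0, 0.2538, 0.5472, 1, 1.4689, 2.4066, 3.1504, 5.1732]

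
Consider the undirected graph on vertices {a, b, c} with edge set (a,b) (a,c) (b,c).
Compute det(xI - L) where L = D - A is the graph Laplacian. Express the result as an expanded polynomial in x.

Reading degrees in the order [a, b, c] gives [2, 2, 2]; set D = diag(2, 2, 2) and form L = D - A. The eigenvalues of L are [0, 3, 3]; the characteristic polynomial is the product of (x - lambda_i), which multiplies out to x^3 - 6x^2 + 9x. Since p(0) = det(-L) = 0, x divides p(x).

x^3 - 6x^2 + 9x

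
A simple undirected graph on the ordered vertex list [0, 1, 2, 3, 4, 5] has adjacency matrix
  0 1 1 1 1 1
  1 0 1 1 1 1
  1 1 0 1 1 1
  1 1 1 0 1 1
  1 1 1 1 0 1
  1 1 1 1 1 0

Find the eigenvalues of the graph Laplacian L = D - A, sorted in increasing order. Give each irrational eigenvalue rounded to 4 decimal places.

[0, 6, 6, 6, 6, 6]

Each diagonal entry of L is the vertex degree and each off-diagonal entry is -1 where an edge is present, 0 otherwise; in the order [0, 1, 2, 3, 4, 5] the diagonal is [5, 5, 5, 5, 5, 5]. Since every row of L sums to 0, the all-ones vector is in the kernel and 0 is an eigenvalue. There is one zero in the spectrum, matching the 1 component.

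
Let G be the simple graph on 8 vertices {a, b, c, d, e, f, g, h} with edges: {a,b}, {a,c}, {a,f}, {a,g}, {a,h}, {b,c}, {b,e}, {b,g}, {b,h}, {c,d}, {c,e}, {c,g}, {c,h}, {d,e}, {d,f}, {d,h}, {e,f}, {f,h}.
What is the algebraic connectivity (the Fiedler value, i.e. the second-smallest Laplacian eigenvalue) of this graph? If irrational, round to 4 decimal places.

2.3145

Reading degrees in the order [a, b, c, d, e, f, g, h] gives [5, 5, 6, 4, 4, 4, 3, 5]; set D = diag(5, 5, 6, 4, 4, 4, 3, 5) and form L = D - A. The sorted Laplacian eigenvalues are [0, 2.3145, 4, 4.5858, 4.6651, 6.2713, 6.7491, 7.4142]; the algebraic connectivity is the second entry, 2.3145. By the matrix-tree theorem the graph has (1/8) * product of the nonzero eigenvalues = 7769 spanning trees.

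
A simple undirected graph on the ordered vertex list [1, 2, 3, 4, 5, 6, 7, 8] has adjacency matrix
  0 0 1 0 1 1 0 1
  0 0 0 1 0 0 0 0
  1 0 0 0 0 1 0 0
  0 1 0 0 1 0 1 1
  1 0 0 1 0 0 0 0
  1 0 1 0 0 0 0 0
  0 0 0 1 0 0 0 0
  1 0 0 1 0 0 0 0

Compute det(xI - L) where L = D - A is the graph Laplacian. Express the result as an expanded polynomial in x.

With the vertex order [1, 2, 3, 4, 5, 6, 7, 8], the degrees are [4, 1, 2, 4, 2, 2, 1, 2], giving D = diag(4, 1, 2, 4, 2, 2, 1, 2) and L = D - A. Computing det(xI - L) by cofactor expansion (or equivalently via sum-over-permutations) gives x^8 - 18x^7 + 128x^6 - 462x^5 + 907x^4 - 960x^3 + 500x^2 - 96x. Since p(0) = det(-L) = 0, x divides p(x). The largest eigenvalue, 5.5616, is at most the vertex count 8.

x^8 - 18x^7 + 128x^6 - 462x^5 + 907x^4 - 960x^3 + 500x^2 - 96x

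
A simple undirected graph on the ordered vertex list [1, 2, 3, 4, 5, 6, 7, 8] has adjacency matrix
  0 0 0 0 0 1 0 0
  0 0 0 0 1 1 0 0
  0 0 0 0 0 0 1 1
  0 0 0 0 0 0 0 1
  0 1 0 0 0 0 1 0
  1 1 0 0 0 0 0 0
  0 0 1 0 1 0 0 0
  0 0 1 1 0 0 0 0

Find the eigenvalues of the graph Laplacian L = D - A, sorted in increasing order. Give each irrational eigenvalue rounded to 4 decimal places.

With the vertex order [1, 2, 3, 4, 5, 6, 7, 8], the degrees are [1, 2, 2, 1, 2, 2, 2, 2], giving D = diag(1, 2, 2, 1, 2, 2, 2, 2) and L = D - A. L is symmetric positive semidefinite, so every eigenvalue is real and nonnegative. The largest eigenvalue, 3.8478, is at most the vertex count 8. The eigenvalues sum to 14, which equals trace(L) = 2|E|.

[0, 0.1522, 0.5858, 1.2346, 2, 2.7654, 3.4142, 3.8478]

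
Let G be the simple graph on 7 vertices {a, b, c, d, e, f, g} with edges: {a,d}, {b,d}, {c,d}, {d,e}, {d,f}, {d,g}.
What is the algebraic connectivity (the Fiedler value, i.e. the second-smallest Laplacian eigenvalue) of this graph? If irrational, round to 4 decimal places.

1

Each diagonal entry of L is the vertex degree and each off-diagonal entry is -1 where an edge is present, 0 otherwise; in the order [a, b, c, d, e, f, g] the diagonal is [1, 1, 1, 6, 1, 1, 1]. Computing the eigenvalues of L and sorting gives [0, 1, 1, 1, 1, 1, 7]. The Fiedler value lambda_2 = 1 is strictly positive, so the graph is connected. The eigenvalues sum to 12, which equals trace(L) = 2|E|.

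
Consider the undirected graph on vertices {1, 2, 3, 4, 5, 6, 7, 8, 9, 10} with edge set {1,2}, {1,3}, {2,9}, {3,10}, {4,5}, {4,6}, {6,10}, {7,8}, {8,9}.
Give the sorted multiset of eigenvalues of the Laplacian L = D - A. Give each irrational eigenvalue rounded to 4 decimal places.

Each diagonal entry of L is the vertex degree and each off-diagonal entry is -1 where an edge is present, 0 otherwise; in the order [1, 2, 3, 4, 5, 6, 7, 8, 9, 10] the diagonal is [2, 2, 2, 2, 1, 2, 1, 2, 2, 2]. Diagonalising L (or applying a numerical eigensolver to the 10x10 matrix) gives the spectrum above. The largest eigenvalue, 3.9021, is at most the vertex count 10.

[0, 0.0979, 0.3820, 0.8244, 1.3820, 2, 2.6180, 3.1756, 3.6180, 3.9021]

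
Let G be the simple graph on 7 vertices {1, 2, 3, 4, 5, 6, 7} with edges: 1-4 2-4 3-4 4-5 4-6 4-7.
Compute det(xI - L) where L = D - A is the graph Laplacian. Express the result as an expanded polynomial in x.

x^7 - 12x^6 + 45x^5 - 80x^4 + 75x^3 - 36x^2 + 7x

Each diagonal entry of L is the vertex degree and each off-diagonal entry is -1 where an edge is present, 0 otherwise; in the order [1, 2, 3, 4, 5, 6, 7] the diagonal is [1, 1, 1, 6, 1, 1, 1]. The eigenvalues of L are [0, 1, 1, 1, 1, 1, 7]; the characteristic polynomial is the product of (x - lambda_i), which multiplies out to x^7 - 12x^6 + 45x^5 - 80x^4 + 75x^3 - 36x^2 + 7x. The constant term is 0 because L is singular (the all-ones vector lies in its kernel). The eigenvalues sum to 12, which equals trace(L) = 2|E|. The largest eigenvalue, 7, is at most the vertex count 7.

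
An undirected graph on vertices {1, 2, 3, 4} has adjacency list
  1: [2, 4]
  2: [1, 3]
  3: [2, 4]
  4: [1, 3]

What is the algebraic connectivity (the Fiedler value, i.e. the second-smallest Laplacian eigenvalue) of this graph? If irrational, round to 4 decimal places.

2

With the vertex order [1, 2, 3, 4], the degrees are [2, 2, 2, 2], giving D = diag(2, 2, 2, 2) and L = D - A. Computing the eigenvalues of L and sorting gives [0, 2, 2, 4]. The Fiedler value lambda_2 = 2 is strictly positive, so the graph is connected. The eigenvalues sum to 8, which equals trace(L) = 2|E|.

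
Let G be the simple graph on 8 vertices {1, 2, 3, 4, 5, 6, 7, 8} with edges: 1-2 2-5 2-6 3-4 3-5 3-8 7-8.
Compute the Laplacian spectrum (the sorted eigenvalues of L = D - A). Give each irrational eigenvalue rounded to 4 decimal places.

Each diagonal entry of L is the vertex degree and each off-diagonal entry is -1 where an edge is present, 0 otherwise; in the order [1, 2, 3, 4, 5, 6, 7, 8] the diagonal is [1, 3, 3, 1, 2, 1, 1, 2]. Since every row of L sums to 0, the all-ones vector is in the kernel and 0 is an eigenvalue. The single zero eigenvalue shows the graph is connected. The eigenvalues sum to 14, which equals trace(L) = 2|E|.

[0, 0.2137, 0.6177, 1, 1.4977, 2.3537, 3.8408, 4.4763]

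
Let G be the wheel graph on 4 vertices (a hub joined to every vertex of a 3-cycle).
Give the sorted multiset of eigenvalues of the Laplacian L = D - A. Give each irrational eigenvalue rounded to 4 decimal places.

The graph has 4 vertices and degree multiset [3, 3, 3, 3]; D is the diagonal matrix of degrees and L = D - A. Since every row of L sums to 0, the all-ones vector is in the kernel and 0 is an eigenvalue. The largest eigenvalue, 4, is at most the vertex count 4.

[0, 4, 4, 4]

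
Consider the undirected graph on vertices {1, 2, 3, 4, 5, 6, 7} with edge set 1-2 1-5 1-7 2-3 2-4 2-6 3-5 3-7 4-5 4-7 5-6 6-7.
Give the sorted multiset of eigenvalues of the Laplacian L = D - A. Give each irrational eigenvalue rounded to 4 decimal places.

[0, 3, 3, 3, 4, 4, 7]

Each diagonal entry of L is the vertex degree and each off-diagonal entry is -1 where an edge is present, 0 otherwise; in the order [1, 2, 3, 4, 5, 6, 7] the diagonal is [3, 4, 3, 3, 4, 3, 4]. Since every row of L sums to 0, the all-ones vector is in the kernel and 0 is an eigenvalue. The single zero eigenvalue shows the graph is connected. By the matrix-tree theorem the graph has (1/7) * product of the nonzero eigenvalues = 432 spanning trees.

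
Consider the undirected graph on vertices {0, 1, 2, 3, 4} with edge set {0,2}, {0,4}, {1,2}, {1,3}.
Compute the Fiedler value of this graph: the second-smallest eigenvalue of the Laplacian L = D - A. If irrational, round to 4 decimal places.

With the vertex order [0, 1, 2, 3, 4], the degrees are [2, 2, 2, 1, 1], giving D = diag(2, 2, 2, 1, 1) and L = D - A. The smallest Laplacian eigenvalue is always 0. The next one, lambda_2 = 0.3820, measures how hard the graph is to disconnect: larger values mean better connectivity.

0.3820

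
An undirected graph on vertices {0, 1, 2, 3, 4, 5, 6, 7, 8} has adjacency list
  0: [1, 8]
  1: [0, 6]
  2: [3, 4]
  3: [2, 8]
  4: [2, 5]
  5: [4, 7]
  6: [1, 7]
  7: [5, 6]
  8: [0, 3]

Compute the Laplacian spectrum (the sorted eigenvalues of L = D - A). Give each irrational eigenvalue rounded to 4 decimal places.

Reading degrees in the order [0, 1, 2, 3, 4, 5, 6, 7, 8] gives [2, 2, 2, 2, 2, 2, 2, 2, 2]; set D = diag(2, 2, 2, 2, 2, 2, 2, 2, 2) and form L = D - A. Since every row of L sums to 0, the all-ones vector is in the kernel and 0 is an eigenvalue.

[0, 0.4679, 0.4679, 1.6527, 1.6527, 3, 3, 3.8794, 3.8794]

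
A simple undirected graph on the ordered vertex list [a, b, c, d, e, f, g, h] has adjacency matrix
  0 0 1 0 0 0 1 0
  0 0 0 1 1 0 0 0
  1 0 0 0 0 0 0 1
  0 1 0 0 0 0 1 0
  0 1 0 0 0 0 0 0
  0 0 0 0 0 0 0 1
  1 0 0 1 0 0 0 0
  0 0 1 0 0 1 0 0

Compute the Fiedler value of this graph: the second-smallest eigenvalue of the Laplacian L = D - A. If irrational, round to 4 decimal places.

0.1522

Each diagonal entry of L is the vertex degree and each off-diagonal entry is -1 where an edge is present, 0 otherwise; in the order [a, b, c, d, e, f, g, h] the diagonal is [2, 2, 2, 2, 1, 1, 2, 2]. The smallest Laplacian eigenvalue is always 0. The next one, lambda_2 = 0.1522, measures how hard the graph is to disconnect: larger values mean better connectivity. The eigenvalues sum to 14, which equals trace(L) = 2|E|.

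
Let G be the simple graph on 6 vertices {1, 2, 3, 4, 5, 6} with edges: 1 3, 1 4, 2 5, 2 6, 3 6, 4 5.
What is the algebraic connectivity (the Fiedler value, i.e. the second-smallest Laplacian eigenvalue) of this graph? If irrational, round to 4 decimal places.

With the vertex order [1, 2, 3, 4, 5, 6], the degrees are [2, 2, 2, 2, 2, 2], giving D = diag(2, 2, 2, 2, 2, 2) and L = D - A. The sorted Laplacian eigenvalues are [0, 1, 1, 3, 3, 4]; the algebraic connectivity is the second entry, 1. There is one zero in the spectrum, matching the 1 component.

1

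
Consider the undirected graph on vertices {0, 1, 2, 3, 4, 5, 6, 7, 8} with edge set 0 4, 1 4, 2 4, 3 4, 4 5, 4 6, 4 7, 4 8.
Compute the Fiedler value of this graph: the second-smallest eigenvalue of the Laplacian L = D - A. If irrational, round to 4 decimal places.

1

With the vertex order [0, 1, 2, 3, 4, 5, 6, 7, 8], the degrees are [1, 1, 1, 1, 8, 1, 1, 1, 1], giving D = diag(1, 1, 1, 1, 8, 1, 1, 1, 1) and L = D - A. The smallest Laplacian eigenvalue is always 0. The next one, lambda_2 = 1, measures how hard the graph is to disconnect: larger values mean better connectivity. By the matrix-tree theorem the graph has (1/9) * product of the nonzero eigenvalues = 1 spanning tree.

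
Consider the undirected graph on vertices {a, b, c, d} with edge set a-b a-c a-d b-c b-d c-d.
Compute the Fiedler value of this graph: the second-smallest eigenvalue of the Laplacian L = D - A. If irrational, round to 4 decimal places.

4

Reading degrees in the order [a, b, c, d] gives [3, 3, 3, 3]; set D = diag(3, 3, 3, 3) and form L = D - A. The smallest Laplacian eigenvalue is always 0. The next one, lambda_2 = 4, measures how hard the graph is to disconnect: larger values mean better connectivity. The largest eigenvalue, 4, is at most the vertex count 4.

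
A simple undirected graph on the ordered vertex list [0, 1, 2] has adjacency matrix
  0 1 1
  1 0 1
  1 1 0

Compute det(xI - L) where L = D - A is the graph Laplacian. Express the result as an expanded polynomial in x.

With the vertex order [0, 1, 2], the degrees are [2, 2, 2], giving D = diag(2, 2, 2) and L = D - A. The eigenvalues of L are [0, 3, 3]; the characteristic polynomial is the product of (x - lambda_i), which multiplies out to x^3 - 6x^2 + 9x. The coefficient of x^2 equals -trace(L) = -6, matching the sum of degrees. The largest eigenvalue, 3, is at most the vertex count 3.

x^3 - 6x^2 + 9x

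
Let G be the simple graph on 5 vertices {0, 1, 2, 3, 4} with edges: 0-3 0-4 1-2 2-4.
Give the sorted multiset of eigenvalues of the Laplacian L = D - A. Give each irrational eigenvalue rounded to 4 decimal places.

[0, 0.3820, 1.3820, 2.6180, 3.6180]

Reading degrees in the order [0, 1, 2, 3, 4] gives [2, 1, 2, 1, 2]; set D = diag(2, 1, 2, 1, 2) and form L = D - A. Since every row of L sums to 0, the all-ones vector is in the kernel and 0 is an eigenvalue.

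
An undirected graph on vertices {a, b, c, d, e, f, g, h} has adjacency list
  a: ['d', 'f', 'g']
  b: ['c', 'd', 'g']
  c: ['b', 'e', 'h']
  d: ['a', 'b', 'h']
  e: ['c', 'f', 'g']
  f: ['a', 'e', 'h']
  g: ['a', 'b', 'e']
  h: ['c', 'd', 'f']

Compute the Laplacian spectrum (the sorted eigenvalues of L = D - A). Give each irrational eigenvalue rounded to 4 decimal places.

[0, 2, 2, 2, 4, 4, 4, 6]

Each diagonal entry of L is the vertex degree and each off-diagonal entry is -1 where an edge is present, 0 otherwise; in the order [a, b, c, d, e, f, g, h] the diagonal is [3, 3, 3, 3, 3, 3, 3, 3]. Diagonalising L (or applying a numerical eigensolver to the 8x8 matrix) gives the spectrum above. There is one zero in the spectrum, matching the 1 component. The largest eigenvalue, 6, is at most the vertex count 8.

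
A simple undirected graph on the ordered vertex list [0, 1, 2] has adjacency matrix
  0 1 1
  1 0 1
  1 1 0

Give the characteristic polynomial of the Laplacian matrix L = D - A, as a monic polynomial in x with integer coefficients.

x^3 - 6x^2 + 9x

With the vertex order [0, 1, 2], the degrees are [2, 2, 2], giving D = diag(2, 2, 2) and L = D - A. The eigenvalues of L are [0, 3, 3]; the characteristic polynomial is the product of (x - lambda_i), which multiplies out to x^3 - 6x^2 + 9x. The constant term is 0 because L is singular (the all-ones vector lies in its kernel). The largest eigenvalue, 3, is at most the vertex count 3.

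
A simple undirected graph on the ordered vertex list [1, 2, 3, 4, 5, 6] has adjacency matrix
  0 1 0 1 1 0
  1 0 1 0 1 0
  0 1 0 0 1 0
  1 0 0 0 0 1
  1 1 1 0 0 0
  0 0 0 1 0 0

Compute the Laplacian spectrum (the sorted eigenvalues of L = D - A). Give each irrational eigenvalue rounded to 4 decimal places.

[0, 0.4384, 2, 3, 4, 4.5616]

Reading degrees in the order [1, 2, 3, 4, 5, 6] gives [3, 3, 2, 2, 3, 1]; set D = diag(3, 3, 2, 2, 3, 1) and form L = D - A. Since every row of L sums to 0, the all-ones vector is in the kernel and 0 is an eigenvalue. The single zero eigenvalue shows the graph is connected.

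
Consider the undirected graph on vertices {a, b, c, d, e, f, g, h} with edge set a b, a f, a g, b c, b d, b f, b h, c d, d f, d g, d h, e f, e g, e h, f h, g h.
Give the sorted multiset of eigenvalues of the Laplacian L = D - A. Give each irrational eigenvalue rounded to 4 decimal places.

[0, 1.6585, 2.7253, 4, 4.1828, 6, 6.4950, 6.9384]

With the vertex order [a, b, c, d, e, f, g, h], the degrees are [3, 5, 2, 5, 3, 5, 4, 5], giving D = diag(3, 5, 2, 5, 3, 5, 4, 5) and L = D - A. Since every row of L sums to 0, the all-ones vector is in the kernel and 0 is an eigenvalue. The single zero eigenvalue shows the graph is connected. There is one zero in the spectrum, matching the 1 component. The largest eigenvalue, 6.9384, is at most the vertex count 8.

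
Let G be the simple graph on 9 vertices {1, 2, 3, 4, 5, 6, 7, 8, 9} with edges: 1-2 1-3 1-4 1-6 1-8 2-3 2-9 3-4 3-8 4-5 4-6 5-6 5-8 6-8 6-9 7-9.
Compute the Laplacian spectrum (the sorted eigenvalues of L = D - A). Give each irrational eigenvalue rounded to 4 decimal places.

[0, 0.6469, 2.0531, 3.0472, 4, 4.0917, 5.0937, 6.4509, 6.6166]

Reading degrees in the order [1, 2, 3, 4, 5, 6, 7, 8, 9] gives [5, 3, 4, 4, 3, 5, 1, 4, 3]; set D = diag(5, 3, 4, 4, 3, 5, 1, 4, 3) and form L = D - A. L is symmetric positive semidefinite, so every eigenvalue is real and nonnegative. The largest eigenvalue, 6.6166, is at most the vertex count 9. By the matrix-tree theorem the graph has (1/9) * product of the nonzero eigenvalues = 1600 spanning trees.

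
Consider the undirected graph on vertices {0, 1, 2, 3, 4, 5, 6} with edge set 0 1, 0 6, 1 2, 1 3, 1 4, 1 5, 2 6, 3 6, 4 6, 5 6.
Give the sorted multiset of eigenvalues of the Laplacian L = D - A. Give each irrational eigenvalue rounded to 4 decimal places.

[0, 2, 2, 2, 2, 5, 7]

Reading degrees in the order [0, 1, 2, 3, 4, 5, 6] gives [2, 5, 2, 2, 2, 2, 5]; set D = diag(2, 5, 2, 2, 2, 2, 5) and form L = D - A. The multiplicity of 0 as a Laplacian eigenvalue equals the number of connected components. The single zero eigenvalue shows the graph is connected.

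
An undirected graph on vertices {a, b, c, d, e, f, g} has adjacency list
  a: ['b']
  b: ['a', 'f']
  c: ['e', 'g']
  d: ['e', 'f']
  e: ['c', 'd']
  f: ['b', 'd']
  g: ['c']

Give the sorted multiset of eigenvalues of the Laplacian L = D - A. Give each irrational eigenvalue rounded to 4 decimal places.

[0, 0.1981, 0.7530, 1.5550, 2.4450, 3.2470, 3.8019]

Reading degrees in the order [a, b, c, d, e, f, g] gives [1, 2, 2, 2, 2, 2, 1]; set D = diag(1, 2, 2, 2, 2, 2, 1) and form L = D - A. L is symmetric positive semidefinite, so every eigenvalue is real and nonnegative. The single zero eigenvalue shows the graph is connected. There is one zero in the spectrum, matching the 1 component. The eigenvalues sum to 12, which equals trace(L) = 2|E|.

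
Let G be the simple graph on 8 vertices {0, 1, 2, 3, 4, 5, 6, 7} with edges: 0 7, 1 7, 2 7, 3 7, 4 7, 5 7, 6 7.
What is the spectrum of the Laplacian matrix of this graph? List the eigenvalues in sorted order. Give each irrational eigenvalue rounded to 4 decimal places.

With the vertex order [0, 1, 2, 3, 4, 5, 6, 7], the degrees are [1, 1, 1, 1, 1, 1, 1, 7], giving D = diag(1, 1, 1, 1, 1, 1, 1, 7) and L = D - A. Since every row of L sums to 0, the all-ones vector is in the kernel and 0 is an eigenvalue. The single zero eigenvalue shows the graph is connected. By the matrix-tree theorem the graph has (1/8) * product of the nonzero eigenvalues = 1 spanning tree.

[0, 1, 1, 1, 1, 1, 1, 8]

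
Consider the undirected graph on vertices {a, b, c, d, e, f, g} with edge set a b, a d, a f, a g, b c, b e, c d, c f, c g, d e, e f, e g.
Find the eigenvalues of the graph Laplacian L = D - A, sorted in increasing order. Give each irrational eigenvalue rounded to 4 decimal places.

[0, 3, 3, 3, 4, 4, 7]

Each diagonal entry of L is the vertex degree and each off-diagonal entry is -1 where an edge is present, 0 otherwise; in the order [a, b, c, d, e, f, g] the diagonal is [4, 3, 4, 3, 4, 3, 3]. The multiplicity of 0 as a Laplacian eigenvalue equals the number of connected components. The largest eigenvalue, 7, is at most the vertex count 7. There is one zero in the spectrum, matching the 1 component.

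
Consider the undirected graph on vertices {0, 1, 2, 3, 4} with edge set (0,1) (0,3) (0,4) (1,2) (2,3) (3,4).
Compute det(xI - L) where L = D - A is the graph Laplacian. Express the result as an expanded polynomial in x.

With the vertex order [0, 1, 2, 3, 4], the degrees are [3, 2, 2, 3, 2], giving D = diag(3, 2, 2, 3, 2) and L = D - A. Computing det(xI - L) by cofactor expansion (or equivalently via sum-over-permutations) gives x^5 - 12x^4 + 51x^3 - 90x^2 + 55x. Since p(0) = det(-L) = 0, x divides p(x).

x^5 - 12x^4 + 51x^3 - 90x^2 + 55x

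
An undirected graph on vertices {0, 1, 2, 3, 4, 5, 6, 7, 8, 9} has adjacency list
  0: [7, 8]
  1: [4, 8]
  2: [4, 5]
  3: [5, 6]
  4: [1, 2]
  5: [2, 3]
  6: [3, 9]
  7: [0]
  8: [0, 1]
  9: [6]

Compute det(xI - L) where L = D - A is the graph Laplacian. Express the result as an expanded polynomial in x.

With the vertex order [0, 1, 2, 3, 4, 5, 6, 7, 8, 9], the degrees are [2, 2, 2, 2, 2, 2, 2, 1, 2, 1], giving D = diag(2, 2, 2, 2, 2, 2, 2, 1, 2, 1) and L = D - A. Computing det(xI - L) by cofactor expansion (or equivalently via sum-over-permutations) gives x^10 - 18x^9 + 136x^8 - 560x^7 + 1365x^6 - 2002x^5 + 1716x^4 - 792x^3 + 165x^2 - 10x. Since p(0) = det(-L) = 0, x divides p(x). The largest eigenvalue, 3.9021, is at most the vertex count 10. The eigenvalues sum to 18, which equals trace(L) = 2|E|.

x^10 - 18x^9 + 136x^8 - 560x^7 + 1365x^6 - 2002x^5 + 1716x^4 - 792x^3 + 165x^2 - 10x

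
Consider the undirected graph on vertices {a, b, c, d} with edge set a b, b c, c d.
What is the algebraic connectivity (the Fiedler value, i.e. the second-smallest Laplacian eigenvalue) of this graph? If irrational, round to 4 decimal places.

0.5858

Reading degrees in the order [a, b, c, d] gives [1, 2, 2, 1]; set D = diag(1, 2, 2, 1) and form L = D - A. The sorted Laplacian eigenvalues are [0, 0.5858, 2, 3.4142]; the algebraic connectivity is the second entry, 0.5858. There is one zero in the spectrum, matching the 1 component.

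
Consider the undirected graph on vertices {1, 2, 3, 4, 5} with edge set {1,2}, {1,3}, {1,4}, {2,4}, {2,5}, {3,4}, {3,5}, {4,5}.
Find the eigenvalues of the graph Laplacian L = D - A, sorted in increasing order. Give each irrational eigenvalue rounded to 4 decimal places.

With the vertex order [1, 2, 3, 4, 5], the degrees are [3, 3, 3, 4, 3], giving D = diag(3, 3, 3, 4, 3) and L = D - A. L is symmetric positive semidefinite, so every eigenvalue is real and nonnegative. The single zero eigenvalue shows the graph is connected. The eigenvalues sum to 16, which equals trace(L) = 2|E|.

[0, 3, 3, 5, 5]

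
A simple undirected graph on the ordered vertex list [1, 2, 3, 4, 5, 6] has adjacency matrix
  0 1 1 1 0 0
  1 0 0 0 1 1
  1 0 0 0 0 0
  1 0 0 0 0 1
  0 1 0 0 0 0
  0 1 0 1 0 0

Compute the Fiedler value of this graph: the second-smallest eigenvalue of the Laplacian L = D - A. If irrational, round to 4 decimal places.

Reading degrees in the order [1, 2, 3, 4, 5, 6] gives [3, 3, 1, 2, 1, 2]; set D = diag(3, 3, 1, 2, 1, 2) and form L = D - A. Computing the eigenvalues of L and sorting gives [0, 0.6571, 1, 2.5293, 3, 4.8136]. The Fiedler value lambda_2 = 0.6571 is strictly positive, so the graph is connected. The eigenvalues sum to 12, which equals trace(L) = 2|E|.

0.6571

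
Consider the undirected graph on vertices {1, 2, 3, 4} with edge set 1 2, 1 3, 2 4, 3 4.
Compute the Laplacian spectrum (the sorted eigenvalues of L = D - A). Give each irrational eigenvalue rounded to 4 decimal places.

[0, 2, 2, 4]

With the vertex order [1, 2, 3, 4], the degrees are [2, 2, 2, 2], giving D = diag(2, 2, 2, 2) and L = D - A. Diagonalising L (or applying a numerical eigensolver to the 4x4 matrix) gives the spectrum above. By the matrix-tree theorem the graph has (1/4) * product of the nonzero eigenvalues = 4 spanning trees.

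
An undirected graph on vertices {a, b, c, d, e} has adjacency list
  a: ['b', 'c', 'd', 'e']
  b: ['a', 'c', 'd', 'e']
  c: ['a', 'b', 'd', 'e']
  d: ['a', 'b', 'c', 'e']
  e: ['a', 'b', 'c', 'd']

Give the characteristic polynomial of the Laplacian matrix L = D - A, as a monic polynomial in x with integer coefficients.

x^5 - 20x^4 + 150x^3 - 500x^2 + 625x

With the vertex order [a, b, c, d, e], the degrees are [4, 4, 4, 4, 4], giving D = diag(4, 4, 4, 4, 4) and L = D - A. L has integer entries, so p(x) = det(xI - L) has integer coefficients. Expanding the determinant yields x^5 - 20x^4 + 150x^3 - 500x^2 + 625x. Since p(0) = det(-L) = 0, x divides p(x). By the matrix-tree theorem the graph has (1/5) * product of the nonzero eigenvalues = 125 spanning trees.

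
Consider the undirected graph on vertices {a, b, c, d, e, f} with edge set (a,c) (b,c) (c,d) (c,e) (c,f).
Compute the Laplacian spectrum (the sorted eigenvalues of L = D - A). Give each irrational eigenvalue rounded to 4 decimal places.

Each diagonal entry of L is the vertex degree and each off-diagonal entry is -1 where an edge is present, 0 otherwise; in the order [a, b, c, d, e, f] the diagonal is [1, 1, 5, 1, 1, 1]. Since every row of L sums to 0, the all-ones vector is in the kernel and 0 is an eigenvalue. The single zero eigenvalue shows the graph is connected. The largest eigenvalue, 6, is at most the vertex count 6.

[0, 1, 1, 1, 1, 6]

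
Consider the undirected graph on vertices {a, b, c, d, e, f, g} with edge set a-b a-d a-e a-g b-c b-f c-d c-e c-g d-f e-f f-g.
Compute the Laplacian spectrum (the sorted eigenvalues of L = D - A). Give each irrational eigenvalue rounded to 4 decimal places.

Each diagonal entry of L is the vertex degree and each off-diagonal entry is -1 where an edge is present, 0 otherwise; in the order [a, b, c, d, e, f, g] the diagonal is [4, 3, 4, 3, 3, 4, 3]. L is symmetric positive semidefinite, so every eigenvalue is real and nonnegative. By the matrix-tree theorem the graph has (1/7) * product of the nonzero eigenvalues = 432 spanning trees. The eigenvalues sum to 24, which equals trace(L) = 2|E|.

[0, 3, 3, 3, 4, 4, 7]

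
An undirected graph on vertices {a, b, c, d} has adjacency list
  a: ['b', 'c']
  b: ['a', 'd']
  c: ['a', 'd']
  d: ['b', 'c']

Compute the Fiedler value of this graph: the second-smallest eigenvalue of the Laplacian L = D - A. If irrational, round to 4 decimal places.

Each diagonal entry of L is the vertex degree and each off-diagonal entry is -1 where an edge is present, 0 otherwise; in the order [a, b, c, d] the diagonal is [2, 2, 2, 2]. The sorted Laplacian eigenvalues are [0, 2, 2, 4]; the algebraic connectivity is the second entry, 2. There is one zero in the spectrum, matching the 1 component. The eigenvalues sum to 8, which equals trace(L) = 2|E|.

2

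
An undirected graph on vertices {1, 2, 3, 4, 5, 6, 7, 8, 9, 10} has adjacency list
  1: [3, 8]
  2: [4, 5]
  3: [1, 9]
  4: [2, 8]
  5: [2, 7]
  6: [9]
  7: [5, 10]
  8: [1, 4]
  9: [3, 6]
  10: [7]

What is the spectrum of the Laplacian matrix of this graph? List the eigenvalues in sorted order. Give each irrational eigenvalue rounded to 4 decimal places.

Each diagonal entry of L is the vertex degree and each off-diagonal entry is -1 where an edge is present, 0 otherwise; in the order [1, 2, 3, 4, 5, 6, 7, 8, 9, 10] the diagonal is [2, 2, 2, 2, 2, 1, 2, 2, 2, 1]. The multiplicity of 0 as a Laplacian eigenvalue equals the number of connected components. The single zero eigenvalue shows the graph is connected.

[0, 0.0979, 0.3820, 0.8244, 1.3820, 2, 2.6180, 3.1756, 3.6180, 3.9021]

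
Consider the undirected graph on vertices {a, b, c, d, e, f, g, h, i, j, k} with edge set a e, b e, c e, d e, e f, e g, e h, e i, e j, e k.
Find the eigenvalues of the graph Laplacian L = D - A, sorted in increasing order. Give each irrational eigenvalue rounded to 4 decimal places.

[0, 1, 1, 1, 1, 1, 1, 1, 1, 1, 11]

Each diagonal entry of L is the vertex degree and each off-diagonal entry is -1 where an edge is present, 0 otherwise; in the order [a, b, c, d, e, f, g, h, i, j, k] the diagonal is [1, 1, 1, 1, 10, 1, 1, 1, 1, 1, 1]. Diagonalising L (or applying a numerical eigensolver to the 11x11 matrix) gives the spectrum above. The eigenvalues sum to 20, which equals trace(L) = 2|E|.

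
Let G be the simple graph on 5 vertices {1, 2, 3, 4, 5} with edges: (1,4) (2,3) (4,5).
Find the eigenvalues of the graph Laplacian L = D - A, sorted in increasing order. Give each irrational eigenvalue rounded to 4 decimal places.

[0, 0, 1, 2, 3]

With the vertex order [1, 2, 3, 4, 5], the degrees are [1, 1, 1, 2, 1], giving D = diag(1, 1, 1, 2, 1) and L = D - A. Since every row of L sums to 0, the all-ones vector is in the kernel and 0 is an eigenvalue. The 2 zero eigenvalues correspond to the 2 connected components. The eigenvalues sum to 6, which equals trace(L) = 2|E|.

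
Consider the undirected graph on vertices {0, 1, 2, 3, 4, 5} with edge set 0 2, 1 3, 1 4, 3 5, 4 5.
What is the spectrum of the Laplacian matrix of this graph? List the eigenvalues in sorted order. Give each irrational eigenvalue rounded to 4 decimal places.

Each diagonal entry of L is the vertex degree and each off-diagonal entry is -1 where an edge is present, 0 otherwise; in the order [0, 1, 2, 3, 4, 5] the diagonal is [1, 2, 1, 2, 2, 2]. Since every row of L sums to 0, the all-ones vector is in the kernel and 0 is an eigenvalue. The 2 zero eigenvalues correspond to the 2 connected components. The largest eigenvalue, 4, is at most the vertex count 6.

[0, 0, 2, 2, 2, 4]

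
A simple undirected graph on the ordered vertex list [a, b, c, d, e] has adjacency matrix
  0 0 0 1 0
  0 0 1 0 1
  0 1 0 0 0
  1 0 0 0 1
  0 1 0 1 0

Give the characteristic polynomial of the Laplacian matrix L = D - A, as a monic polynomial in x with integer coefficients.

x^5 - 8x^4 + 21x^3 - 20x^2 + 5x

Reading degrees in the order [a, b, c, d, e] gives [1, 2, 1, 2, 2]; set D = diag(1, 2, 1, 2, 2) and form L = D - A. Computing det(xI - L) by cofactor expansion (or equivalently via sum-over-permutations) gives x^5 - 8x^4 + 21x^3 - 20x^2 + 5x. Since p(0) = det(-L) = 0, x divides p(x). By the matrix-tree theorem the graph has (1/5) * product of the nonzero eigenvalues = 1 spanning tree.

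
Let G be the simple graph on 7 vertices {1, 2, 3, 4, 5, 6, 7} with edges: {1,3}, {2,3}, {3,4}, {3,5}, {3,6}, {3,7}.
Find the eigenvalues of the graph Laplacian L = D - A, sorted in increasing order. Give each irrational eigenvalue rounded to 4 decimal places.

With the vertex order [1, 2, 3, 4, 5, 6, 7], the degrees are [1, 1, 6, 1, 1, 1, 1], giving D = diag(1, 1, 6, 1, 1, 1, 1) and L = D - A. Diagonalising L (or applying a numerical eigensolver to the 7x7 matrix) gives the spectrum above. The largest eigenvalue, 7, is at most the vertex count 7.

[0, 1, 1, 1, 1, 1, 7]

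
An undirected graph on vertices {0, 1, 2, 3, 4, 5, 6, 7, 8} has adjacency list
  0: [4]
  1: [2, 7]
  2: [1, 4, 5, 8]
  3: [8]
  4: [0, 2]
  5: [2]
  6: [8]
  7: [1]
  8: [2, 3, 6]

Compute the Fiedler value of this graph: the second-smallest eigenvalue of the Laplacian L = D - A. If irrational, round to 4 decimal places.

0.3047

Each diagonal entry of L is the vertex degree and each off-diagonal entry is -1 where an edge is present, 0 otherwise; in the order [0, 1, 2, 3, 4, 5, 6, 7, 8] the diagonal is [1, 2, 4, 1, 2, 1, 1, 1, 3]. Computing the eigenvalues of L and sorting gives [0, 0.3047, 0.3820, 0.7566, 1, 2.0960, 2.6180, 3.4609, 5.3818]. The Fiedler value lambda_2 = 0.3047 is strictly positive, so the graph is connected.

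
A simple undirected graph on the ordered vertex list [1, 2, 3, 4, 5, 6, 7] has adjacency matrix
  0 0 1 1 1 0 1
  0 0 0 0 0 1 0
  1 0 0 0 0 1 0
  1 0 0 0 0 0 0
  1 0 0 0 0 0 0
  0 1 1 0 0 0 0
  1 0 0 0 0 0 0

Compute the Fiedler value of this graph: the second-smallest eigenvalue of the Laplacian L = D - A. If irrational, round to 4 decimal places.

Each diagonal entry of L is the vertex degree and each off-diagonal entry is -1 where an edge is present, 0 otherwise; in the order [1, 2, 3, 4, 5, 6, 7] the diagonal is [4, 1, 2, 1, 1, 2, 1]. The smallest Laplacian eigenvalue is always 0. The next one, lambda_2 = 0.2955, measures how hard the graph is to disconnect: larger values mean better connectivity.

0.2955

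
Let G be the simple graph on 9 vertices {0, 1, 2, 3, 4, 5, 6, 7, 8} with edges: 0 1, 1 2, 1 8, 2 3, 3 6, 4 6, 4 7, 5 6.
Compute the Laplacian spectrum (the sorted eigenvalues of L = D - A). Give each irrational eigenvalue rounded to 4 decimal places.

Each diagonal entry of L is the vertex degree and each off-diagonal entry is -1 where an edge is present, 0 otherwise; in the order [0, 1, 2, 3, 4, 5, 6, 7, 8] the diagonal is [1, 3, 2, 2, 2, 1, 3, 1, 1]. The multiplicity of 0 as a Laplacian eigenvalue equals the number of connected components. The single zero eigenvalue shows the graph is connected.

[0, 0.1538, 0.5764, 1, 1, 2.1128, 2.6757, 4.0748, 4.4065]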